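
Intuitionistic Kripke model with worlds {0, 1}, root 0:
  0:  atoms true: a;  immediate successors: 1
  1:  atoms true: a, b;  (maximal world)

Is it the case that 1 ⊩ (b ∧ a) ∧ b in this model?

1 ⊩ (b ∧ a) ∧ b since 1 forces both conjuncts.

Yes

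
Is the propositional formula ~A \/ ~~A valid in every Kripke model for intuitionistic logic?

No

This is the weak law of excluded middle, which is not intuitionistically valid.
A Kripke countermodel: worlds 0, 1, 2; order generated by 0 <= 1, 0 <= 2; atoms true at each world — 0:{}; 1:{A}; 2:{}.
0 ||-/- ~A \/ ~~A: neither disjunct is forced at 0.
0 ||-/- ~A since 1 is accessible from 0 and 1 ||- A.
So the root 0 does not force the formula.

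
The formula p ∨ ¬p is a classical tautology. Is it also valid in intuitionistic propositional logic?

No

This is the law of excluded middle, which is not intuitionistically valid.
A Kripke countermodel: worlds u0, u1; order generated by u0 ≤ u1; atoms true at each world — u0:{}; u1:{p}.
u0 ⊮ p ∨ ¬p: neither disjunct is forced at u0.
u0 lacks atom p, so u0 ⊮ p.
So the root u0 does not force the formula.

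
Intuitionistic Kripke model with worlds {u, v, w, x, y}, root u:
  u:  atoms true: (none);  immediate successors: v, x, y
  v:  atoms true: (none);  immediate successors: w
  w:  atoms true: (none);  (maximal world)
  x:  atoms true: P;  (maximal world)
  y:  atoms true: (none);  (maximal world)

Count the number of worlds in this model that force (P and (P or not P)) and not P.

0

u: does not force it — u does not force (P and (P or not P)) and not P since u fails P and (P or not P).
v: does not force it — v does not force (P and (P or not P)) and not P since v fails P and (P or not P).
w: does not force it.
x: does not force it.
y: does not force it.
Worlds forcing the formula: { }.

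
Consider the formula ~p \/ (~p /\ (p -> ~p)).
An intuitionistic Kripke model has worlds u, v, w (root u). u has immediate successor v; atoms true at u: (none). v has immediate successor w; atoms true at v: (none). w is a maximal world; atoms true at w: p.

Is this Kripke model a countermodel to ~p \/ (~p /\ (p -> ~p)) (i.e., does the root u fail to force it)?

u ||-/- ~p \/ (~p /\ (p -> ~p)): neither disjunct is forced at u.
u ||-/- ~p since w is accessible from u and w ||- p.
So the root u does not force ~p \/ (~p /\ (p -> ~p)); the model is a countermodel.

Yes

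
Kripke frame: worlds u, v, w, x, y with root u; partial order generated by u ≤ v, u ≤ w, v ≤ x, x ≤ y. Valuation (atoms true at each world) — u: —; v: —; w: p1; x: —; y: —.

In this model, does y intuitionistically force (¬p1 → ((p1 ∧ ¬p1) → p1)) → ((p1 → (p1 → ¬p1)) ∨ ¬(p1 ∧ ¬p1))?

y ⊩ (¬p1 → ((p1 ∧ ¬p1) → p1)) → ((p1 → (p1 → ¬p1)) ∨ ¬(p1 ∧ ¬p1)): every world accessible from y that forces ¬p1 → ((p1 ∧ ¬p1) → p1) (namely y) also forces (p1 → (p1 → ¬p1)) ∨ ¬(p1 ∧ ¬p1).

Yes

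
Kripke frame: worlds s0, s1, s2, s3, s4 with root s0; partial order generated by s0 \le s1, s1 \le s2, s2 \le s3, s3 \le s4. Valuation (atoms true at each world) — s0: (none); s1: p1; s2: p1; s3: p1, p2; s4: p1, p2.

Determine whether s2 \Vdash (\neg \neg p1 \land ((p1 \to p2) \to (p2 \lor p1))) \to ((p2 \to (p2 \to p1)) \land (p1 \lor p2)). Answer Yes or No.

s2 \Vdash (\neg \neg p1 \land ((p1 \to p2) \to (p2 \lor p1))) \to ((p2 \to (p2 \to p1)) \land (p1 \lor p2)): every world accessible from s2 that forces \neg \neg p1 \land ((p1 \to p2) \to (p2 \lor p1)) (namely s2, s3, s4) also forces (p2 \to (p2 \to p1)) \land (p1 \lor p2).

Yes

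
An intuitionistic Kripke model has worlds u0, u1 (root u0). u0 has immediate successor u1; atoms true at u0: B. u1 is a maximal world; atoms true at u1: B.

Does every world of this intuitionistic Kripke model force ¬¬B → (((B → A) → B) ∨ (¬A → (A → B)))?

u0 ⊩ ¬¬B → (((B → A) → B) ∨ (¬A → (A → B))): every world accessible from u0 that forces ¬¬B (namely u0, u1) also forces ((B → A) → B) ∨ (¬A → (A → B)).
Since the root u0 forces ¬¬B → (((B → A) → B) ∨ (¬A → (A → B))) and forcing is persistent (monotone upward), every world forces it.

Yes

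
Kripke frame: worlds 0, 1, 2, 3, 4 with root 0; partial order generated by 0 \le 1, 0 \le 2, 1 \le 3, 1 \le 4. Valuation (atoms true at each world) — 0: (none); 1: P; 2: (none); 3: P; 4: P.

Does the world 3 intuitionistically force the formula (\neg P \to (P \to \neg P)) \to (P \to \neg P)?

3 \nVdash (\neg P \to (P \to \neg P)) \to (P \to \neg P): already at 3 itself, 3 \Vdash \neg P \to (P \to \neg P) but 3 \nVdash P \to \neg P.
3 \nVdash P \to \neg P: already at 3 itself, 3 \Vdash P but 3 \nVdash \neg P.
3 \nVdash \neg P since 3 is accessible from 3 and 3 \Vdash P.

No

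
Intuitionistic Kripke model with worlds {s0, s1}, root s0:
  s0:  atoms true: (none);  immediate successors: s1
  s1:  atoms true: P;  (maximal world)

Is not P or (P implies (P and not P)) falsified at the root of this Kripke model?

Yes

s0 does not force not P or (P implies (P and not P)): neither disjunct is forced at s0.
s0 does not force not P since s1 is accessible from s0 and s1 forces P.
So the root s0 does not force not P or (P implies (P and not P)); the model is a countermodel.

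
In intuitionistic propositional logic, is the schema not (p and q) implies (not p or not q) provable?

No

This is the constructively invalid direction of De Morgan's law for conjunction, which is not intuitionistically valid.
A Kripke countermodel: worlds u, v, w; order generated by u <= v, u <= w; atoms true at each world — u:{}; v:{p}; w:{q}.
u does not force not (p and q) implies (not p or not q): already at u itself, u forces not (p and q) but u does not force not p or not q.
u does not force not p or not q: neither disjunct is forced at u.
u does not force not p since v is accessible from u and v forces p.
So the root u does not force the formula.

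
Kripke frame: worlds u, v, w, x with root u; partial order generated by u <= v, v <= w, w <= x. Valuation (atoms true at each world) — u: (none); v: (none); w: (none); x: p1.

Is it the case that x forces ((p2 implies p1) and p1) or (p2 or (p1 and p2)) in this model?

Yes

x forces ((p2 implies p1) and p1) or (p2 or (p1 and p2)) via the disjunct (p2 implies p1) and p1.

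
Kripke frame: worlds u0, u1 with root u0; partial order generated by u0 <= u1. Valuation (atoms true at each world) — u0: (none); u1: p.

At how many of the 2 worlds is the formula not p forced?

0

u0: does not force it — u0 does not force not p since u1 is accessible from u0 and u1 forces p.
u1: does not force it.
Worlds forcing the formula: { }.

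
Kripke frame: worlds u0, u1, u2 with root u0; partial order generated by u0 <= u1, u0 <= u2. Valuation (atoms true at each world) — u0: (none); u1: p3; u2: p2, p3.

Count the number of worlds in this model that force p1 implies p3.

3

u0: forces it.
u1: forces it.
u2: forces it.
Worlds forcing the formula: {u0, u1, u2}.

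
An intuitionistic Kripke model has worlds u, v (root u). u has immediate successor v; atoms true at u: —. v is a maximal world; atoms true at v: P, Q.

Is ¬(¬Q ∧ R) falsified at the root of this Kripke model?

No

u ⊩ ¬(¬Q ∧ R): no world accessible from u forces ¬Q ∧ R.
So the root u forces ¬(¬Q ∧ R); the model is not a countermodel.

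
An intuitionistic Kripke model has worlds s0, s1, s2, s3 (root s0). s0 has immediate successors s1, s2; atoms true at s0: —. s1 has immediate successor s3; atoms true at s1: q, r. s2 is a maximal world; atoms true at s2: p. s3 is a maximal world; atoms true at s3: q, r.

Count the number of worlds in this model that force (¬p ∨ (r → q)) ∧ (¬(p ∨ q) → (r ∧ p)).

s0: forces it.
s1: forces it.
s2: forces it.
s3: forces it.
Worlds forcing the formula: {s0, s1, s2, s3}.

4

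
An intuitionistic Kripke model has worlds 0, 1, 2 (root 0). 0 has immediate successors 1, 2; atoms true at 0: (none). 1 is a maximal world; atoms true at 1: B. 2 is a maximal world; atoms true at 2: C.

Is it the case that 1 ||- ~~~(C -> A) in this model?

1 ||-/- ~~~(C -> A) since 1 is accessible from 1 and 1 ||- ~~(C -> A).
1 ||- ~~(C -> A): no world accessible from 1 forces ~(C -> A).

No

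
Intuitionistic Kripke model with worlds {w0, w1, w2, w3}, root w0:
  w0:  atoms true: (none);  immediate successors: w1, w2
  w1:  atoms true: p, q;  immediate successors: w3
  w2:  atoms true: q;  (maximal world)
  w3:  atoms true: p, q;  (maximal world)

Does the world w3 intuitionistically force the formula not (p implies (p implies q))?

No

w3 does not force not (p implies (p implies q)) since w3 is accessible from w3 and w3 forces p implies (p implies q).
w3 forces p implies (p implies q): every world accessible from w3 that forces p (namely w3) also forces p implies q.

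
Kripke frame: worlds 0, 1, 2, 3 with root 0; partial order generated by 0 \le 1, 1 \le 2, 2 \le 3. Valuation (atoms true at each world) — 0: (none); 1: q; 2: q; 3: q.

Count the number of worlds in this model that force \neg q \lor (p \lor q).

3

0: does not force it — 0 \nVdash \neg q \lor (p \lor q): neither disjunct is forced at 0.
1: forces it.
2: forces it.
3: forces it.
Worlds forcing the formula: {1, 2, 3}.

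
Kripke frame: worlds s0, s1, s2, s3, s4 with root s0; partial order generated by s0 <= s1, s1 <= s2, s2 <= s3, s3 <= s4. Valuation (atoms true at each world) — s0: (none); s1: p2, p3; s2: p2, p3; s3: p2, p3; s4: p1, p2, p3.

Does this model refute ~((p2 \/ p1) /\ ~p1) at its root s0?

s0 ||- ~((p2 \/ p1) /\ ~p1): no world accessible from s0 forces (p2 \/ p1) /\ ~p1.
So the root s0 forces ~((p2 \/ p1) /\ ~p1); the model is not a countermodel.

No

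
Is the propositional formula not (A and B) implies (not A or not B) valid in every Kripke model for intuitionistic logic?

No

This is the constructively invalid direction of De Morgan's law for conjunction, which is not intuitionistically valid.
A Kripke countermodel: worlds w0, w1, w2; order generated by w0 <= w1, w0 <= w2; atoms true at each world — w0:{}; w1:{A}; w2:{B}.
w0 does not force not (A and B) implies (not A or not B): already at w0 itself, w0 forces not (A and B) but w0 does not force not A or not B.
w0 does not force not A or not B: neither disjunct is forced at w0.
w0 does not force not A since w1 is accessible from w0 and w1 forces A.
So the root w0 does not force the formula.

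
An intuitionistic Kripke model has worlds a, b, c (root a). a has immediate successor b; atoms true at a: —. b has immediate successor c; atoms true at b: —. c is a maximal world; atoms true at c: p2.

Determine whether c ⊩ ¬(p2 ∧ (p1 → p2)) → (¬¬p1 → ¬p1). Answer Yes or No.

c ⊩ ¬(p2 ∧ (p1 → p2)) → (¬¬p1 → ¬p1) vacuously: no world accessible from c forces the antecedent ¬(p2 ∧ (p1 → p2)).

Yes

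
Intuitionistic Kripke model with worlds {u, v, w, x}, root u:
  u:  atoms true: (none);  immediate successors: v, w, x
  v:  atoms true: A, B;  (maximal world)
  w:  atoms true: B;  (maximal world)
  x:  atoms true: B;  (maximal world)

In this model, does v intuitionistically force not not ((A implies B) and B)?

Yes

v forces not not ((A implies B) and B): no world accessible from v forces not ((A implies B) and B).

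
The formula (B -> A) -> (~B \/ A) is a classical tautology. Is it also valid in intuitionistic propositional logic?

No

This is the material-implication-as-disjunction principle, which is not intuitionistically valid.
A Kripke countermodel: worlds w0, w1; order generated by w0 <= w1; atoms true at each world — w0:{}; w1:{A,B}.
w0 ||-/- (B -> A) -> (~B \/ A): already at w0 itself, w0 ||- B -> A but w0 ||-/- ~B \/ A.
w0 ||-/- ~B \/ A: neither disjunct is forced at w0.
w0 ||-/- ~B since w1 is accessible from w0 and w1 ||- B.
So the root w0 does not force the formula.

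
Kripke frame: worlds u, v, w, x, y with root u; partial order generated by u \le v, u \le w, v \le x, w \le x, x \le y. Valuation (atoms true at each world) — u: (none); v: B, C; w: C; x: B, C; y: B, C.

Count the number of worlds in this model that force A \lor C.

4

u: does not force it — u \nVdash A \lor C: neither disjunct is forced at u.
v: forces it.
w: forces it.
x: forces it.
y: forces it.
Worlds forcing the formula: {v, w, x, y}.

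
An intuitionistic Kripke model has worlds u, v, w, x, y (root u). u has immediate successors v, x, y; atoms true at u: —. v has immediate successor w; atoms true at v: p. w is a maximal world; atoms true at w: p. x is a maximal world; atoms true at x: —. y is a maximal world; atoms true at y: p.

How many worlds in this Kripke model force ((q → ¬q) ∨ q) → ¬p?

1

u: does not force it — u ⊮ ((q → ¬q) ∨ q) → ¬p: already at u itself, u ⊩ (q → ¬q) ∨ q but u ⊮ ¬p.
v: does not force it — v ⊮ ((q → ¬q) ∨ q) → ¬p: already at v itself, v ⊩ (q → ¬q) ∨ q but v ⊮ ¬p.
w: does not force it.
x: forces it.
y: does not force it.
Worlds forcing the formula: {x}.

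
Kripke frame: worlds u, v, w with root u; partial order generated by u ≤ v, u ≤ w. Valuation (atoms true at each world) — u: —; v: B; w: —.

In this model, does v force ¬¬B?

v ⊩ ¬¬B: no world accessible from v forces ¬B.

Yes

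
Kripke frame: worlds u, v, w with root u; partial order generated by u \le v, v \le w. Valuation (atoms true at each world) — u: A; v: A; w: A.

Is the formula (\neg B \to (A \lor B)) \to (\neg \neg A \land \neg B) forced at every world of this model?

Yes

u \Vdash (\neg B \to (A \lor B)) \to (\neg \neg A \land \neg B): every world accessible from u that forces \neg B \to (A \lor B) (namely u, v, w) also forces \neg \neg A \land \neg B.
Since the root u forces (\neg B \to (A \lor B)) \to (\neg \neg A \land \neg B) and forcing is persistent (monotone upward), every world forces it.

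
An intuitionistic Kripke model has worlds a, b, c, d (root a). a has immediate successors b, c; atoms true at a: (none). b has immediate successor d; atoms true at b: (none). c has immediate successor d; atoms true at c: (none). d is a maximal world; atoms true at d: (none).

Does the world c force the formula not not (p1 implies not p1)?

Yes

c forces not not (p1 implies not p1): no world accessible from c forces not (p1 implies not p1).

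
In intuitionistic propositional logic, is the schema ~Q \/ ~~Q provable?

No

This is the weak law of excluded middle, which is not intuitionistically valid.
A Kripke countermodel: worlds s0, s1, s2; order generated by s0 <= s1, s0 <= s2; atoms true at each world — s0:{}; s1:{Q}; s2:{}.
s0 ||-/- ~Q \/ ~~Q: neither disjunct is forced at s0.
s0 ||-/- ~Q since s1 is accessible from s0 and s1 ||- Q.
So the root s0 does not force the formula.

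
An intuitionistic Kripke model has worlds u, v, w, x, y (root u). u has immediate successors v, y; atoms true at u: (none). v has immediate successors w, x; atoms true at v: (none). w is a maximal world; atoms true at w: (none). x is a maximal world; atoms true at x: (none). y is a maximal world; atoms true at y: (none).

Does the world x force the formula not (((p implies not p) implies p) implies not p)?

x does not force not (((p implies not p) implies p) implies not p) since x is accessible from x and x forces ((p implies not p) implies p) implies not p.
x forces ((p implies not p) implies p) implies not p vacuously: no world accessible from x forces the antecedent (p implies not p) implies p.

No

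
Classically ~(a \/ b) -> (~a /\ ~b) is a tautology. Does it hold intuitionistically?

Yes

This is a constructively valid De Morgan direction (negated disjunction to conjunction of negations), which is intuitionistically derivable.
From ~(a \/ b): if a held then a \/ b would, contradiction — so ~a; similarly ~b.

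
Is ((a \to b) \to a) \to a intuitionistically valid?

This is Peirce's law, which is not intuitionistically valid.
A Kripke countermodel: worlds w0, w1; order generated by w0 \le w1; atoms true at each world — w0:{}; w1:{a}.
w0 \nVdash ((a \to b) \to a) \to a: already at w0 itself, w0 \Vdash (a \to b) \to a but w0 \nVdash a.
w0 lacks atom a, so w0 \nVdash a.
So the root w0 does not force the formula.

No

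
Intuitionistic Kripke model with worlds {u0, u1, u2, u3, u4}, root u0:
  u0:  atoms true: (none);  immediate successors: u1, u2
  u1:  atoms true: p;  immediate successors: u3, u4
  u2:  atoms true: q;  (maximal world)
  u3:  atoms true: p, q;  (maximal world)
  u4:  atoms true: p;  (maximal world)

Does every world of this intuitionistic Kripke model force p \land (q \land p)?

No

Not every world: u0 \nVdash p \land (q \land p).
u0 \nVdash p \land (q \land p) since u0 fails p.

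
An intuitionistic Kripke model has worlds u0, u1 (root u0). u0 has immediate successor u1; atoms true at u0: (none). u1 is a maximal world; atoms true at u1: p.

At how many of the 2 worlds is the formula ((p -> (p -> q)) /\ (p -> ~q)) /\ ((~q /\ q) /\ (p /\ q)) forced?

u0: does not force it — u0 ||-/- ((p -> (p -> q)) /\ (p -> ~q)) /\ ((~q /\ q) /\ (p /\ q)) since u0 fails (p -> (p -> q)) /\ (p -> ~q).
u1: does not force it — u1 ||-/- ((p -> (p -> q)) /\ (p -> ~q)) /\ ((~q /\ q) /\ (p /\ q)) since u1 fails (p -> (p -> q)) /\ (p -> ~q).
Worlds forcing the formula: { }.

0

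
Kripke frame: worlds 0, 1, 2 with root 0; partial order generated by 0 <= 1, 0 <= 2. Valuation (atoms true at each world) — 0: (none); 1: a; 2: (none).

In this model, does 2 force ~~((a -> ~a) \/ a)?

2 ||- ~~((a -> ~a) \/ a): no world accessible from 2 forces ~((a -> ~a) \/ a).

Yes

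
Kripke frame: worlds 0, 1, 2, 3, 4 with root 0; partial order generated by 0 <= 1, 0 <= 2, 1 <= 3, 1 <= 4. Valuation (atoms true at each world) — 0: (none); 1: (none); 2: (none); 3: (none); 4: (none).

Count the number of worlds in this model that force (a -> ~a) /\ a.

0

0: does not force it — 0 ||-/- (a -> ~a) /\ a since 0 fails a.
1: does not force it — 1 ||-/- (a -> ~a) /\ a since 1 fails a.
2: does not force it — 2 ||-/- (a -> ~a) /\ a since 2 fails a.
3: does not force it.
4: does not force it.
Worlds forcing the formula: { }.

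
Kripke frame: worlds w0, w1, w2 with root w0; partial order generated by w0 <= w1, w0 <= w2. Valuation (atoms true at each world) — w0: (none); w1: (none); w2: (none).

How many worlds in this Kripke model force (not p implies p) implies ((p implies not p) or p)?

3

w0: forces it.
w1: forces it.
w2: forces it.
Worlds forcing the formula: {w0, w1, w2}.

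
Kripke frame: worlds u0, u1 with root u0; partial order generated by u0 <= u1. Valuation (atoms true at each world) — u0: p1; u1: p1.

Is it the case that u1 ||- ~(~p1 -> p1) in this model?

u1 ||-/- ~(~p1 -> p1) since u1 is accessible from u1 and u1 ||- ~p1 -> p1.
u1 ||- ~p1 -> p1 vacuously: no world accessible from u1 forces the antecedent ~p1.

No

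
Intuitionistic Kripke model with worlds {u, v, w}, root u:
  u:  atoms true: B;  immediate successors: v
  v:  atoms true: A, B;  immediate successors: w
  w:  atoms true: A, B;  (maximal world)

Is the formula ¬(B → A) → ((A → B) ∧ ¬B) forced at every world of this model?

u ⊩ ¬(B → A) → ((A → B) ∧ ¬B) vacuously: no world accessible from u forces the antecedent ¬(B → A).
Since the root u forces ¬(B → A) → ((A → B) ∧ ¬B) and forcing is persistent (monotone upward), every world forces it.

Yes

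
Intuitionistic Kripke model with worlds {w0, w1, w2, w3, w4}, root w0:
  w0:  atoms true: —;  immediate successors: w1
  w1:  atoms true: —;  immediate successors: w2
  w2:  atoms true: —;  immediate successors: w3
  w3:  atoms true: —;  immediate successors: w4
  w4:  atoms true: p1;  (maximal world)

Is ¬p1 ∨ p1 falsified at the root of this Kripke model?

w0 ⊮ ¬p1 ∨ p1: neither disjunct is forced at w0.
w0 ⊮ ¬p1 since w4 is accessible from w0 and w4 ⊩ p1.
So the root w0 does not force ¬p1 ∨ p1; the model is a countermodel.

Yes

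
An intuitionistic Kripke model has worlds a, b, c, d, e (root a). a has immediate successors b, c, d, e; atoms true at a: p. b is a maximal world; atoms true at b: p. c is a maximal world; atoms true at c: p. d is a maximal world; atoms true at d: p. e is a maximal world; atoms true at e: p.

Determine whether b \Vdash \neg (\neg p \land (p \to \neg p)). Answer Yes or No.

b \Vdash \neg (\neg p \land (p \to \neg p)): no world accessible from b forces \neg p \land (p \to \neg p).

Yes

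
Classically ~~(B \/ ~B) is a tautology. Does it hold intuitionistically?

This is the double negation of excluded middle, which is intuitionistically derivable.
Assuming ~(B \/ ~B): from B we'd get B \/ ~B, so ~B; but then B \/ ~B again — contradiction. Hence ~~(B \/ ~B).

Yes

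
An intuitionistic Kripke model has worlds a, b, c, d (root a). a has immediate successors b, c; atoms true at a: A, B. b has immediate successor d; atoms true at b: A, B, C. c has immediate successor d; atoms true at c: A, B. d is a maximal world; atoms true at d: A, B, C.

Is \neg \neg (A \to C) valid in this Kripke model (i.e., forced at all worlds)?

Yes

a \Vdash \neg \neg (A \to C): no world accessible from a forces \neg (A \to C).
Since the root a forces \neg \neg (A \to C) and forcing is persistent (monotone upward), every world forces it.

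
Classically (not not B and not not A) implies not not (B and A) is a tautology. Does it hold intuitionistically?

Yes

This is the distribution of double negation over conjunction, which is intuitionistically derivable.
Assume not not B, not not A, and not (B and A). From B we'd get not A (since B and A is refuted), contradicting not not A; so not B, contradicting not not B.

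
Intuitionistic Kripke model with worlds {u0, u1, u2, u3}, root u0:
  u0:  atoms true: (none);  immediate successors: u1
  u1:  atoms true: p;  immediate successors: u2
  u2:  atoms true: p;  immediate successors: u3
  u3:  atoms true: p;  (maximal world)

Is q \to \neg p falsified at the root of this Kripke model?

u0 \Vdash q \to \neg p vacuously: no world accessible from u0 forces the antecedent q.
So the root u0 forces q \to \neg p; the model is not a countermodel.

No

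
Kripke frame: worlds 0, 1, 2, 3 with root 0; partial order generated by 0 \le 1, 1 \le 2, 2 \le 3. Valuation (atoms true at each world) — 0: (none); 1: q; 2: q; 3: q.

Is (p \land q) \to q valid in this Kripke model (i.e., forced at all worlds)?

0 \Vdash (p \land q) \to q vacuously: no world accessible from 0 forces the antecedent p \land q.
Since the root 0 forces (p \land q) \to q and forcing is persistent (monotone upward), every world forces it.

Yes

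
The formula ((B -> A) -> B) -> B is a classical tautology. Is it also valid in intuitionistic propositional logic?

No

This is Peirce's law, which is not intuitionistically valid.
A Kripke countermodel: worlds w0, w1; order generated by w0 <= w1; atoms true at each world — w0:{}; w1:{B}.
w0 ||-/- ((B -> A) -> B) -> B: already at w0 itself, w0 ||- (B -> A) -> B but w0 ||-/- B.
w0 lacks atom B, so w0 ||-/- B.
So the root w0 does not force the formula.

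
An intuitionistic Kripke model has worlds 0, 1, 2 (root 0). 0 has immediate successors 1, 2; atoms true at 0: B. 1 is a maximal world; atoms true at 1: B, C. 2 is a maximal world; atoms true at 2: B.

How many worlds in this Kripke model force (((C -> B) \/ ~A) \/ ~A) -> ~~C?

1

0: does not force it — 0 ||-/- (((C -> B) \/ ~A) \/ ~A) -> ~~C: already at 0 itself, 0 ||- ((C -> B) \/ ~A) \/ ~A but 0 ||-/- ~~C.
1: forces it.
2: does not force it — 2 ||-/- (((C -> B) \/ ~A) \/ ~A) -> ~~C: already at 2 itself, 2 ||- ((C -> B) \/ ~A) \/ ~A but 2 ||-/- ~~C.
Worlds forcing the formula: {1}.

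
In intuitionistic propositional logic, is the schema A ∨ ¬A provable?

This is the law of excluded middle, which is not intuitionistically valid.
A Kripke countermodel: worlds u, v; order generated by u ≤ v; atoms true at each world — u:{}; v:{A}.
u ⊮ A ∨ ¬A: neither disjunct is forced at u.
u lacks atom A, so u ⊮ A.
So the root u does not force the formula.

No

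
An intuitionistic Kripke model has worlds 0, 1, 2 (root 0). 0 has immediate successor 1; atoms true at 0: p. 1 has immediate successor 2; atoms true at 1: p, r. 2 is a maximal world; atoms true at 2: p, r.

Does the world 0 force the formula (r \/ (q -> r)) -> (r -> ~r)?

0 ||-/- (r \/ (q -> r)) -> (r -> ~r): already at 0 itself, 0 ||- r \/ (q -> r) but 0 ||-/- r -> ~r.
0 ||-/- r -> ~r: at the accessible world 1, 1 ||- r but 1 ||-/- ~r.
1 ||-/- ~r since 1 is accessible from 1 and 1 ||- r.

No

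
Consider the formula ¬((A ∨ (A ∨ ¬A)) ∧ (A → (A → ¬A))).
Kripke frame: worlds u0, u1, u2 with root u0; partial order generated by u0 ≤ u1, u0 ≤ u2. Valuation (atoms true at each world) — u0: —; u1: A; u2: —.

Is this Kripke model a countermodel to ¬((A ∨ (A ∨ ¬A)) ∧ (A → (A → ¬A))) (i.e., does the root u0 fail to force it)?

Yes

u0 ⊮ ¬((A ∨ (A ∨ ¬A)) ∧ (A → (A → ¬A))) since u2 is accessible from u0 and u2 ⊩ (A ∨ (A ∨ ¬A)) ∧ (A → (A → ¬A)).
u2 ⊩ (A ∨ (A ∨ ¬A)) ∧ (A → (A → ¬A)) since u2 forces both conjuncts.
So the root u0 does not force ¬((A ∨ (A ∨ ¬A)) ∧ (A → (A → ¬A))); the model is a countermodel.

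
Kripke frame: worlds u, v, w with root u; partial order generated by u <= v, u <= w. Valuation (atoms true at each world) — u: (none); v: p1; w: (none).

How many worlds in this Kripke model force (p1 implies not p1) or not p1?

1

u: does not force it — u does not force (p1 implies not p1) or not p1: neither disjunct is forced at u.
v: does not force it — v does not force (p1 implies not p1) or not p1: neither disjunct is forced at v.
w: forces it.
Worlds forcing the formula: {w}.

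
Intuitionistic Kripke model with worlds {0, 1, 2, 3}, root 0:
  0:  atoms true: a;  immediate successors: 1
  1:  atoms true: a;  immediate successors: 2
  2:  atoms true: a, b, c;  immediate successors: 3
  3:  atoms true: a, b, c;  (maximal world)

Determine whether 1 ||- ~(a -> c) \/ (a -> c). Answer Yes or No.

No

1 ||-/- ~(a -> c) \/ (a -> c): neither disjunct is forced at 1.
1 ||-/- ~(a -> c) since 2 is accessible from 1 and 2 ||- a -> c.
2 ||- a -> c: every world accessible from 2 that forces a (namely 2, 3) also forces c.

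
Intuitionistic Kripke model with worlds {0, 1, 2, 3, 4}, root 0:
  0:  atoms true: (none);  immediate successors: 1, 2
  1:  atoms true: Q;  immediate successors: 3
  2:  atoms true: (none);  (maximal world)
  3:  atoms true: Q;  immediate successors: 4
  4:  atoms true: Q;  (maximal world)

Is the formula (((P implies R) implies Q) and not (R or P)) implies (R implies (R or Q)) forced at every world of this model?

Yes

0 forces (((P implies R) implies Q) and not (R or P)) implies (R implies (R or Q)): every world accessible from 0 that forces ((P implies R) implies Q) and not (R or P) (namely 1, 3, 4) also forces R implies (R or Q).
Since the root 0 forces (((P implies R) implies Q) and not (R or P)) implies (R implies (R or Q)) and forcing is persistent (monotone upward), every world forces it.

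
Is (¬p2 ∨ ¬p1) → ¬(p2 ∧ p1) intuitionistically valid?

Yes

This is a constructively valid De Morgan direction (disjunction of negations to negated conjunction), which is intuitionistically derivable.
If ¬p2 holds at a world then no accessible world forces p2, hence none forces p2 ∧ p1; likewise for ¬p1.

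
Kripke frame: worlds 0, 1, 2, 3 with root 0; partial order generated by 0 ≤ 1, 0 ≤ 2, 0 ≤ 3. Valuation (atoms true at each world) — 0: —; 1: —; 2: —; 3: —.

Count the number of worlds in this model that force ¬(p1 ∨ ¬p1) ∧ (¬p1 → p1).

0

0: does not force it — 0 ⊮ ¬(p1 ∨ ¬p1) ∧ (¬p1 → p1) since 0 fails ¬(p1 ∨ ¬p1).
1: does not force it — 1 ⊮ ¬(p1 ∨ ¬p1) ∧ (¬p1 → p1) since 1 fails ¬(p1 ∨ ¬p1).
2: does not force it.
3: does not force it.
Worlds forcing the formula: { }.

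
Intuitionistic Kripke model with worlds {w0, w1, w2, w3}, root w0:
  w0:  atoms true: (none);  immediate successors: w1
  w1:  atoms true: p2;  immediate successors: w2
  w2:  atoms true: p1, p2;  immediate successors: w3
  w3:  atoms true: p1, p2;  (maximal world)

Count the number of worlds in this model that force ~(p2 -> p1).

0

w0: does not force it — w0 ||-/- ~(p2 -> p1) since w2 is accessible from w0 and w2 ||- p2 -> p1.
w1: does not force it.
w2: does not force it.
w3: does not force it.
Worlds forcing the formula: { }.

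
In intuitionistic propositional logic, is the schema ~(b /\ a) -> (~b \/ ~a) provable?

This is the constructively invalid direction of De Morgan's law for conjunction, which is not intuitionistically valid.
A Kripke countermodel: worlds u, v, w; order generated by u <= v, u <= w; atoms true at each world — u:{}; v:{b}; w:{a}.
u ||-/- ~(b /\ a) -> (~b \/ ~a): already at u itself, u ||- ~(b /\ a) but u ||-/- ~b \/ ~a.
u ||-/- ~b \/ ~a: neither disjunct is forced at u.
u ||-/- ~b since v is accessible from u and v ||- b.
So the root u does not force the formula.

No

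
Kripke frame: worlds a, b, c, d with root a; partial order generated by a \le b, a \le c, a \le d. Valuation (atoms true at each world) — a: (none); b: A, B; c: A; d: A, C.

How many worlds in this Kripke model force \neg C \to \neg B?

2

a: does not force it — a \nVdash \neg C \to \neg B: at the accessible world b, b \Vdash \neg C but b \nVdash \neg B.
b: does not force it — b \nVdash \neg C \to \neg B: already at b itself, b \Vdash \neg C but b \nVdash \neg B.
c: forces it.
d: forces it.
Worlds forcing the formula: {c, d}.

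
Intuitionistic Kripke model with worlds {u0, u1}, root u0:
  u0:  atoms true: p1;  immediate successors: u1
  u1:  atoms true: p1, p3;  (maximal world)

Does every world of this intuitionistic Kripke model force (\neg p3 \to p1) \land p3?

Not every world: u0 \nVdash (\neg p3 \to p1) \land p3.
u0 \nVdash (\neg p3 \to p1) \land p3 since u0 fails p3.

No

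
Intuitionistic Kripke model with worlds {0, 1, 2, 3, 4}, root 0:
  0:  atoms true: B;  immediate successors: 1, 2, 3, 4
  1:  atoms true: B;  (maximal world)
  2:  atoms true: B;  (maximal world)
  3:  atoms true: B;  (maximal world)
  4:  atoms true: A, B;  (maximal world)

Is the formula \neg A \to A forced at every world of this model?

Not every world: 0 \nVdash \neg A \to A.
0 \nVdash \neg A \to A: at the accessible world 1, 1 \Vdash \neg A but 1 \nVdash A.
1 lacks atom A, so 1 \nVdash A.

No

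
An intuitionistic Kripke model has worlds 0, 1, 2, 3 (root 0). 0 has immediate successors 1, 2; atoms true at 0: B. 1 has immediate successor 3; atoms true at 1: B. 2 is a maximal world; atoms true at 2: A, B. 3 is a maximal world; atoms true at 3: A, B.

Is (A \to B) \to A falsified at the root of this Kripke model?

Yes

0 \nVdash (A \to B) \to A: already at 0 itself, 0 \Vdash A \to B but 0 \nVdash A.
0 lacks atom A, so 0 \nVdash A.
So the root 0 does not force (A \to B) \to A; the model is a countermodel.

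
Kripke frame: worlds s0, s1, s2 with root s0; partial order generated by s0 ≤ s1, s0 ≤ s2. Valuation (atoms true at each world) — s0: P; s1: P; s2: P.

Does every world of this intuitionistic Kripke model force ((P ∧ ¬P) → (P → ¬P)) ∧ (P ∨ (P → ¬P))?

s0 ⊩ ((P ∧ ¬P) → (P → ¬P)) ∧ (P ∨ (P → ¬P)) since s0 forces both conjuncts.
Since the root s0 forces ((P ∧ ¬P) → (P → ¬P)) ∧ (P ∨ (P → ¬P)) and forcing is persistent (monotone upward), every world forces it.

Yes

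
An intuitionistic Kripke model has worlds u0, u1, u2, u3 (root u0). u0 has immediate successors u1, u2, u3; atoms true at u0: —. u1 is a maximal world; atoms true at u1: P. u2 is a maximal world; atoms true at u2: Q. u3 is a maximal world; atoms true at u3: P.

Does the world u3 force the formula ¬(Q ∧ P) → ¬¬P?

Yes

u3 ⊩ ¬(Q ∧ P) → ¬¬P: every world accessible from u3 that forces ¬(Q ∧ P) (namely u3) also forces ¬¬P.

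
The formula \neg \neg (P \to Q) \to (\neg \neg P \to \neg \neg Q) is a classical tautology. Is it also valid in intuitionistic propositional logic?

This is the distribution of double negation over implication, which is intuitionistically derivable.
Assume \neg \neg (P \to Q) and \neg \neg P; suppose \neg Q. Then P \to Q would give \neg P (by contraposition), contradicting \neg \neg P; so \neg (P \to Q), contradicting \neg \neg (P \to Q). Hence \neg \neg Q.

Yes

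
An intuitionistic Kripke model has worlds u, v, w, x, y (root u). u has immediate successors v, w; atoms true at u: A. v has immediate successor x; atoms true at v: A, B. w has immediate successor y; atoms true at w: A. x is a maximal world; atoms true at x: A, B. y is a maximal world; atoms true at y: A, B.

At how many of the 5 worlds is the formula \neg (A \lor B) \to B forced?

u: forces it.
v: forces it.
w: forces it.
x: forces it.
y: forces it.
Worlds forcing the formula: {u, v, w, x, y}.

5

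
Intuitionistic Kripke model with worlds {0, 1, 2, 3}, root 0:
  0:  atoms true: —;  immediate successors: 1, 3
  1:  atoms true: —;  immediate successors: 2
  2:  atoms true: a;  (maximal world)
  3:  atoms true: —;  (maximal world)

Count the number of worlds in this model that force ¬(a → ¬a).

0: does not force it — 0 ⊮ ¬(a → ¬a) since 3 is accessible from 0 and 3 ⊩ a → ¬a.
1: forces it.
2: forces it.
3: does not force it — 3 ⊮ ¬(a → ¬a) since 3 is accessible from 3 and 3 ⊩ a → ¬a.
Worlds forcing the formula: {1, 2}.

2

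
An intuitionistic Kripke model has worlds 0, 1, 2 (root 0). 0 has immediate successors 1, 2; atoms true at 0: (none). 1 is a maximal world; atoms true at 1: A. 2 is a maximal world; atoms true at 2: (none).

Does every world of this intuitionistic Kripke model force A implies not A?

No

Not every world: 0 does not force A implies not A.
0 does not force A implies not A: at the accessible world 1, 1 forces A but 1 does not force not A.
1 does not force not A since 1 is accessible from 1 and 1 forces A.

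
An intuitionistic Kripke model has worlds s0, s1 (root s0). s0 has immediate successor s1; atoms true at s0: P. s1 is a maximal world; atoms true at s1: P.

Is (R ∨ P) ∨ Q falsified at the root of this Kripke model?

s0 ⊩ (R ∨ P) ∨ Q via the disjunct R ∨ P.
So the root s0 forces (R ∨ P) ∨ Q; the model is not a countermodel.

No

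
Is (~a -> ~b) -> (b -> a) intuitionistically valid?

This is the converse of contraposition, which is not intuitionistically valid.
A Kripke countermodel: worlds s0, s1; order generated by s0 <= s1; atoms true at each world — s0:{b}; s1:{a,b}.
s0 ||-/- (~a -> ~b) -> (b -> a): already at s0 itself, s0 ||- ~a -> ~b but s0 ||-/- b -> a.
s0 ||-/- b -> a: already at s0 itself, s0 ||- b but s0 ||-/- a.
s0 lacks atom a, so s0 ||-/- a.
So the root s0 does not force the formula.

No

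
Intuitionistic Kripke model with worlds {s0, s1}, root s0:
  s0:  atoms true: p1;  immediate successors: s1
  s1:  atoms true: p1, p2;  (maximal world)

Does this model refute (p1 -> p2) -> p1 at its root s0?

s0 ||- (p1 -> p2) -> p1: every world accessible from s0 that forces p1 -> p2 (namely s1) also forces p1.
So the root s0 forces (p1 -> p2) -> p1; the model is not a countermodel.

No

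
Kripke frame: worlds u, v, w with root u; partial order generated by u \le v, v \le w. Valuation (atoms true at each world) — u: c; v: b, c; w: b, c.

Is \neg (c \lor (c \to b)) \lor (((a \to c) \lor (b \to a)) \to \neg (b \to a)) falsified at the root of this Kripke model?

u \Vdash \neg (c \lor (c \to b)) \lor (((a \to c) \lor (b \to a)) \to \neg (b \to a)) via the disjunct ((a \to c) \lor (b \to a)) \to \neg (b \to a).
So the root u forces \neg (c \lor (c \to b)) \lor (((a \to c) \lor (b \to a)) \to \neg (b \to a)); the model is not a countermodel.

No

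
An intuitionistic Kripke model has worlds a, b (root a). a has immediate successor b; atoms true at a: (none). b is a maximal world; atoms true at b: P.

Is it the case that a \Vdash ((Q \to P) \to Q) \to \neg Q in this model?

Yes

a \Vdash ((Q \to P) \to Q) \to \neg Q vacuously: no world accessible from a forces the antecedent (Q \to P) \to Q.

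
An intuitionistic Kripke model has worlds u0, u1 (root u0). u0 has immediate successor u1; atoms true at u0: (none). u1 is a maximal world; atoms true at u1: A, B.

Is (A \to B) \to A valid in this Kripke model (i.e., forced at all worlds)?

No

Not every world: u0 \nVdash (A \to B) \to A.
u0 \nVdash (A \to B) \to A: already at u0 itself, u0 \Vdash A \to B but u0 \nVdash A.
u0 lacks atom A, so u0 \nVdash A.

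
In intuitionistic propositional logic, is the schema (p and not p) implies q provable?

Yes

This is an instance of ex falso quodlibet, which is intuitionistically derivable.
No world can force both p and not p, so the antecedent p and not p is never forced and the implication holds vacuously at every world.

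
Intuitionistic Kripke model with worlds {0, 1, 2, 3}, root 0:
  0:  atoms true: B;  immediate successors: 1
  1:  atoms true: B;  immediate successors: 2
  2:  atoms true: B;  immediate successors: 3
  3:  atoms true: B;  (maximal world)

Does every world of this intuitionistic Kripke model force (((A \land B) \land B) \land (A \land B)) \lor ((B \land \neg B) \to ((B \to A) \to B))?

Yes

0 \Vdash (((A \land B) \land B) \land (A \land B)) \lor ((B \land \neg B) \to ((B \to A) \to B)) via the disjunct (B \land \neg B) \to ((B \to A) \to B).
Since the root 0 forces (((A \land B) \land B) \land (A \land B)) \lor ((B \land \neg B) \to ((B \to A) \to B)) and forcing is persistent (monotone upward), every world forces it.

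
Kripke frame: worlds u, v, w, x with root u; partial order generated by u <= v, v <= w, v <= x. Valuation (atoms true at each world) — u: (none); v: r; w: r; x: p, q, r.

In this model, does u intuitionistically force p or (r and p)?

No

u does not force p or (r and p): neither disjunct is forced at u.
u lacks atom p, so u does not force p.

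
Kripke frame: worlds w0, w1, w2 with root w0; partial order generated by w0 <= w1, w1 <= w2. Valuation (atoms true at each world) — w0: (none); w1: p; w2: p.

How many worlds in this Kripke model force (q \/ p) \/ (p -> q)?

2

w0: does not force it — w0 ||-/- (q \/ p) \/ (p -> q): neither disjunct is forced at w0.
w1: forces it.
w2: forces it.
Worlds forcing the formula: {w1, w2}.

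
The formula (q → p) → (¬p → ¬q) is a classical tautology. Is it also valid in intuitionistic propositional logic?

This is the forward direction of contraposition, which is intuitionistically derivable.
Assume q → p and ¬p. If q held then p would follow, contradicting ¬p; so ¬q.

Yes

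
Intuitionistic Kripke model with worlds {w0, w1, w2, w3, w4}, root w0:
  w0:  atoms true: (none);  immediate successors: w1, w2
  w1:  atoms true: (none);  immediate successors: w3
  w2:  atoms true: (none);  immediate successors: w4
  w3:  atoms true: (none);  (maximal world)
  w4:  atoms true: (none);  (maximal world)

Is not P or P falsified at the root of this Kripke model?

w0 forces not P or P via the disjunct not P.
So the root w0 forces not P or P; the model is not a countermodel.

No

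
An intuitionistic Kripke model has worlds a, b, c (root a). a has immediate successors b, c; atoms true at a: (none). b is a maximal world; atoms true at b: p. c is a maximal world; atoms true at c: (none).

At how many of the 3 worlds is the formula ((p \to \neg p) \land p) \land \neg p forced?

0

a: does not force it — a \nVdash ((p \to \neg p) \land p) \land \neg p since a fails (p \to \neg p) \land p.
b: does not force it — b \nVdash ((p \to \neg p) \land p) \land \neg p since b fails (p \to \neg p) \land p.
c: does not force it.
Worlds forcing the formula: { }.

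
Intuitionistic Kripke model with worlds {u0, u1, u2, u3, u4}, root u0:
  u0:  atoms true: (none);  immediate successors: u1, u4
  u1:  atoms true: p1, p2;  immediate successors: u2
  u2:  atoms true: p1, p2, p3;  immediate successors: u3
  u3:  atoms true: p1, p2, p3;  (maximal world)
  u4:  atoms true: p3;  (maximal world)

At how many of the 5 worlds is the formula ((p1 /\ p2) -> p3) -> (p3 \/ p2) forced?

u0: forces it.
u1: forces it.
u2: forces it.
u3: forces it.
u4: forces it.
Worlds forcing the formula: {u0, u1, u2, u3, u4}.

5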